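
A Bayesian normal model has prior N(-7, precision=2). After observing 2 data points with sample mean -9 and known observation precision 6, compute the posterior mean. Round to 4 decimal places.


Posterior mean = (prior_precision * prior_mean + n * data_precision * data_mean) / (prior_precision + n * data_precision)
Numerator = 2*-7 + 2*6*-9 = -122
Denominator = 2 + 2*6 = 14
Posterior mean = -8.7143

-8.7143


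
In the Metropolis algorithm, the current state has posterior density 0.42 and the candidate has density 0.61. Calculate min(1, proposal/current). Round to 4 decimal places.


Ratio = 0.61/0.42 = 1.4524
Acceptance probability = min(1, 1.4524)
= 1.0

1.0


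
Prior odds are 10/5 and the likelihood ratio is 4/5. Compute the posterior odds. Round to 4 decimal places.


Posterior odds = prior odds * likelihood ratio
= (10/5) * (4/5)
= 40 / 25
= 1.6

1.6


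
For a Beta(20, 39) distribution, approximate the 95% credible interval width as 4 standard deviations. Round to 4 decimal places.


Variance of Beta(a,b) = ab / ((a+b)^2 * (a+b+1))
= 20*39 / ((59)^2 * 60)
= 0.0037
SD = sqrt(0.0037) = 0.0611
Width = 4 * SD = 0.2444

0.2444


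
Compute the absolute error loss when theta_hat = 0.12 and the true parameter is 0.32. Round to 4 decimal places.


L = |theta_hat - theta_true|
= |0.12 - 0.32| = 0.2

0.2


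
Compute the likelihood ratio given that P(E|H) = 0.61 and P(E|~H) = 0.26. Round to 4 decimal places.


LR = P(E|H) / P(E|~H)
= 0.61 / 0.26 = 2.3462

2.3462


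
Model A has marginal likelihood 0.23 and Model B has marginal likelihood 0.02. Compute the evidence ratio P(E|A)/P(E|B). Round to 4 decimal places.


Evidence ratio = P(E|A) / P(E|B)
= 0.23 / 0.02
= 11.5

11.5


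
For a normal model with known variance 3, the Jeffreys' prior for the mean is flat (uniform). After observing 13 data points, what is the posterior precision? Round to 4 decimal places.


Jeffreys' prior for normal mean (known variance) is flat.
Prior precision = 0.
Posterior precision = prior_prec + n/sigma^2 = 0 + 13/3
= 4.3333

4.3333


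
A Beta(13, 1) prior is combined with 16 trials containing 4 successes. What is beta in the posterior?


In conjugate updating:
beta_posterior = beta_prior + (n - k)
= 1 + (16 - 4)
= 1 + 12 = 13

13


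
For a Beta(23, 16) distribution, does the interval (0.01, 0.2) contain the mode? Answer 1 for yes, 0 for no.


Mode of Beta(a,b) = (a-1)/(a+b-2)
= (23-1)/(23+16-2) = 0.5946
Check: 0.01 <= 0.5946 <= 0.2?
Result: 0

0


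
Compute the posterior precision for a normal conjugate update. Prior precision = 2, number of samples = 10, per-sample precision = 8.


tau_post = tau_0 + n * tau
= 2 + 10 * 8 = 82

82


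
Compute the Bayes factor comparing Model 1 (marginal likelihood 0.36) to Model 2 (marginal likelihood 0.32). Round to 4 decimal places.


BF12 = marginal likelihood of M1 / marginal likelihood of M2
= 0.36/0.32
= 1.125

1.125


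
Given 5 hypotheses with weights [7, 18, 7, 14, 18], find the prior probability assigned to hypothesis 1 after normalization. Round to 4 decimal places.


To normalize, divide each weight by the sum of all weights.
Sum = 64
Prior(H1) = 7/64 = 0.1094

0.1094


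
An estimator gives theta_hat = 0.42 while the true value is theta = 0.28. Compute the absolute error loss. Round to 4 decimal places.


The absolute error loss is |theta_hat - theta|
= |0.42 - 0.28|
= 0.14

0.14


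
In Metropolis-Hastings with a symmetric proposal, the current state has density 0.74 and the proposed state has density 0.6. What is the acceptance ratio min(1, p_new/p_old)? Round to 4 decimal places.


Ratio = p_new / p_old = 0.6 / 0.74 = 0.8108
Acceptance = min(1, 0.8108) = 0.8108

0.8108


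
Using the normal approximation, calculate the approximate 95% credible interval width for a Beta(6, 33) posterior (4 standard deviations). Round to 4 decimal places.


Var(Beta) = 6*33/(39^2 * 40) = 0.0033
SD = 0.057
Width ~ 4*SD = 0.2282

0.2282


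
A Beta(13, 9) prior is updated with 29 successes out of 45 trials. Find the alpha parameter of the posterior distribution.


In the Beta-Binomial conjugate update:
alpha_post = alpha_prior + successes
= 13 + 29
= 42

42


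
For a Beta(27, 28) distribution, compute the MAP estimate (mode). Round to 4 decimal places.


MAP = mode = (a-1)/(a+b-2)
= (27-1)/(27+28-2)
= 26/53 = 0.4906

0.4906


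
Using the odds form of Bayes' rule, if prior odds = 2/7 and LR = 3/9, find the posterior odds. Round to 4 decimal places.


Bayes' rule in odds form: posterior odds = prior odds * LR
= (2 * 3) / (7 * 9)
= 6/63 = 0.0952

0.0952


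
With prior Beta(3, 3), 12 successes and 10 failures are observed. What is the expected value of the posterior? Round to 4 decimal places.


Posterior = Beta(15, 13)
E[theta] = alpha/(alpha+beta)
= 15/28 = 0.5357

0.5357


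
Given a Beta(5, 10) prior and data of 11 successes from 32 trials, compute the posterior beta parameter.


Number of failures = 32 - 11 = 21
Posterior beta = 10 + 21 = 31

31


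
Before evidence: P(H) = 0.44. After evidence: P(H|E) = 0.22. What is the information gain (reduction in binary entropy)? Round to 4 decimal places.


Prior entropy = 0.9896
Posterior entropy = 0.7602
Information gain = 0.9896 - 0.7602 = 0.2294

0.2294


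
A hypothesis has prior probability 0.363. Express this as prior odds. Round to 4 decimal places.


Odds = P(H) / P(not H) = 0.363 / 0.637
= 0.5699

0.5699


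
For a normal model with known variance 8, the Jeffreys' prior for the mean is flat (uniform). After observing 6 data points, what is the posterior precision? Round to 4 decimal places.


Jeffreys' prior for normal mean (known variance) is flat.
Prior precision = 0.
Posterior precision = prior_prec + n/sigma^2 = 0 + 6/8
= 0.75

0.75


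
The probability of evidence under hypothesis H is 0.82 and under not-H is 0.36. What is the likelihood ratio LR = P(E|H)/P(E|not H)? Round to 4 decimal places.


LR = 0.82 / 0.36
= 2.2778

2.2778


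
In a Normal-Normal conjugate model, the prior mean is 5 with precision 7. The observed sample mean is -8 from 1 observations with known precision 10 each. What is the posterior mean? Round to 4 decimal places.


Posterior precision = tau0 + n*tau = 7 + 1*10 = 17
Posterior mean = (tau0*mu0 + n*tau*xbar) / posterior_precision
= (7*5 + 1*10*-8) / 17
= -45 / 17 = -2.6471

-2.6471


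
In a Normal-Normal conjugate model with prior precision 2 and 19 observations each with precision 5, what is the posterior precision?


Posterior precision = prior precision + n * observation precision
= 2 + 19 * 5
= 2 + 95 = 97

97


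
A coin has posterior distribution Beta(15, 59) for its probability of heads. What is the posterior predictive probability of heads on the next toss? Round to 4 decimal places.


Posterior predictive = E[theta] = alpha/(alpha+beta)
= 15/74
= 0.2027

0.2027


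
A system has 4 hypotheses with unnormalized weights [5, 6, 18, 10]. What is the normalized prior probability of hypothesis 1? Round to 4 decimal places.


The normalized prior is the weight divided by the total.
Total weight = 39
P(H1) = 5 / 39 = 0.1282

0.1282


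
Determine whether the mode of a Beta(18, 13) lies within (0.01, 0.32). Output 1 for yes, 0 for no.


First find the mode: (a-1)/(a+b-2) = 0.5862
Is 0.5862 in (0.01, 0.32)? 0

0


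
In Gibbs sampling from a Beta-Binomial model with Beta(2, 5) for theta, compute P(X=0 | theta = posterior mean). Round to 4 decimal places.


Posterior mean = alpha/(alpha+beta) = 2/7 = 0.2857
P(X=0|theta=mean) = 1 - theta = 0.7143

0.7143


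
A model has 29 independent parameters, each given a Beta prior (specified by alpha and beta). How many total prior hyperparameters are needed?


Each Beta prior needs 2 hyperparameters (alpha and beta).
Total = 2 * 29 = 58

58


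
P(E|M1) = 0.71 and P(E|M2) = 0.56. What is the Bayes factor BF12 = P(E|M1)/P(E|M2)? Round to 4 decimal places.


Bayes factor BF12 = P(E|M1) / P(E|M2)
= 0.71 / 0.56
= 1.2679

1.2679


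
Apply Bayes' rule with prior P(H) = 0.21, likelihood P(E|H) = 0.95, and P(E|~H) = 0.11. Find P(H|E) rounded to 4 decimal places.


Step 1: Compute marginal P(E) = P(E|H)P(H) + P(E|~H)P(~H)
= 0.95*0.21 + 0.11*0.79 = 0.2864
Step 2: P(H|E) = P(E|H)P(H)/P(E) = 0.1995/0.2864
= 0.6966

0.6966


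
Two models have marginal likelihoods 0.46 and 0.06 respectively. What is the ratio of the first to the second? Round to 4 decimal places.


Evidence ratio = 0.46 / 0.06
= 7.6667

7.6667


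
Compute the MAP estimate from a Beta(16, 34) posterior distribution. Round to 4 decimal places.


MAP = mode of Beta distribution
= (alpha - 1)/(alpha + beta - 2)
= (16-1)/(16+34-2)
= 15/48 = 0.3125

0.3125


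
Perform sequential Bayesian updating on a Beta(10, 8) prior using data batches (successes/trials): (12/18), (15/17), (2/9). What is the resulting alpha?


Accumulate successes: 29
Posterior alpha = prior alpha + sum of successes
= 10 + 29 = 39

39


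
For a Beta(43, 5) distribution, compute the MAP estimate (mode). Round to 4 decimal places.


MAP = mode = (a-1)/(a+b-2)
= (43-1)/(43+5-2)
= 42/46 = 0.913

0.913


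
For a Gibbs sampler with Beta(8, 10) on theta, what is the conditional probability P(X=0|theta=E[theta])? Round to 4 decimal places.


E[theta] = 8/(8+10) = 0.4444
P(X=0|theta) = 1 - theta = 0.5556

0.5556


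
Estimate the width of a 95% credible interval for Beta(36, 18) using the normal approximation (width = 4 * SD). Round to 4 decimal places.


For Beta(a,b): Var = ab/((a+b)^2(a+b+1))
Var = 0.004, SD = 0.0636
Approximate 95% CI width = 4 * 0.0636 = 0.2543

0.2543


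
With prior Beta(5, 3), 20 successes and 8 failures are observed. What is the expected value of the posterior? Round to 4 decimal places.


Posterior = Beta(25, 11)
E[theta] = alpha/(alpha+beta)
= 25/36 = 0.6944

0.6944


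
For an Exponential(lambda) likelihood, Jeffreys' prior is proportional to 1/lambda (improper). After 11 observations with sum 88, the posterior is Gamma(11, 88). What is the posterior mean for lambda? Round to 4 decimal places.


Posterior = Gamma(n, sum_x) = Gamma(11, 88)
Posterior mean = shape/rate = 11/88
= 0.125

0.125


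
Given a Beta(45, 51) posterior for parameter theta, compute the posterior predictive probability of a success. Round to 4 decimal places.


For a Beta-Bernoulli model, the predictive probability is the mean:
P(success) = 45/(45+51) = 45/96 = 0.4688

0.4688


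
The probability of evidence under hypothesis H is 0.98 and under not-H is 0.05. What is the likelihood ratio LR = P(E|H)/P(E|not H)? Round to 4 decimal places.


LR = 0.98 / 0.05
= 19.6

19.6


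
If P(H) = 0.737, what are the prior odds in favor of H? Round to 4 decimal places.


Prior odds = P(H) / (1 - P(H))
= 0.737 / 0.263
= 2.8023

2.8023


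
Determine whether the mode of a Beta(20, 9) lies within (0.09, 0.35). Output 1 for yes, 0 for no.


First find the mode: (a-1)/(a+b-2) = 0.7037
Is 0.7037 in (0.09, 0.35)? 0

0


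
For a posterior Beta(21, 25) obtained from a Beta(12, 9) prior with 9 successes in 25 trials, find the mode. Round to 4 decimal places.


Mode = (alpha - 1) / (alpha + beta - 2)
= 20 / 44
= 0.4545

0.4545


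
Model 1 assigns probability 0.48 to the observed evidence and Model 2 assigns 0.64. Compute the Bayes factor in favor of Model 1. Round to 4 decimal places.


BF = P(data|M1) / P(data|M2)
= 0.48 / 0.64 = 0.75

0.75


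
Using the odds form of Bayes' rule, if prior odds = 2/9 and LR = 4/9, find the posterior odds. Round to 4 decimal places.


Bayes' rule in odds form: posterior odds = prior odds * LR
= (2 * 4) / (9 * 9)
= 8/81 = 0.0988

0.0988


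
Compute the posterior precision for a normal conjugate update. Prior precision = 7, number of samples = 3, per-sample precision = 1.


tau_post = tau_0 + n * tau
= 7 + 3 * 1 = 10

10


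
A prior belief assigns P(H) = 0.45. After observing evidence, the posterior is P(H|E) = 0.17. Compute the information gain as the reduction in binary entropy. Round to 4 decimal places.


H(prior) = -0.45*log2(0.45) - 0.55*log2(0.55)
= 0.9928
H(post) = -0.17*log2(0.17) - 0.83*log2(0.83)
= 0.6577
IG = 0.9928 - 0.6577 = 0.3351

0.3351


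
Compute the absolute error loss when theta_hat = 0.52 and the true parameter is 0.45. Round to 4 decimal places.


L = |theta_hat - theta_true|
= |0.52 - 0.45| = 0.07

0.07


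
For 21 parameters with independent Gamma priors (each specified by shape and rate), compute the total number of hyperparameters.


A Gamma prior has 2 hyperparameters per parameter.
Total = 21 * 2 = 42

42


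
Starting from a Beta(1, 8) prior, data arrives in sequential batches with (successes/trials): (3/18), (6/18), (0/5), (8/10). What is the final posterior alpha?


In sequential Bayesian updating, we sum all successes.
Total successes = 17
Final alpha = 1 + 17 = 18

18


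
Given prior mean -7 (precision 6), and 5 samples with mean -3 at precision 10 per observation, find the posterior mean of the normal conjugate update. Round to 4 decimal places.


The posterior mean is a precision-weighted average of prior and data.
Post. prec. = 6 + 50 = 56
Post. mean = (-42 + -150)/56 = -192/56 = -3.4286

-3.4286


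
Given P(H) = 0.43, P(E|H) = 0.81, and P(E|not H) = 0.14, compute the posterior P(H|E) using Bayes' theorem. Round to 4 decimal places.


By Bayes' theorem: P(H|E) = P(E|H)*P(H) / P(E)
P(E) = P(E|H)*P(H) + P(E|not H)*P(not H)
P(E) = 0.81*0.43 + 0.14*0.57 = 0.4281
P(H|E) = 0.81*0.43 / 0.4281 = 0.8136

0.8136


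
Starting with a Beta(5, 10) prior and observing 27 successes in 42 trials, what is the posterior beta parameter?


Posterior beta = prior beta + failures
Failures = 42 - 27 = 15
beta_post = 10 + 15 = 25

25


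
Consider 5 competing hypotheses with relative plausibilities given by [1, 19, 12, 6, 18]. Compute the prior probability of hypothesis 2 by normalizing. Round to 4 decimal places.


Sum of weights = 1 + 19 + 12 + 6 + 18 = 56
Normalized prior for H2 = 19 / 56
= 0.3393

0.3393


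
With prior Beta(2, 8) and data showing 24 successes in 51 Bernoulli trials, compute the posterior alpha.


Conjugate update: alpha_posterior = alpha_prior + k
= 2 + 24 = 26

26


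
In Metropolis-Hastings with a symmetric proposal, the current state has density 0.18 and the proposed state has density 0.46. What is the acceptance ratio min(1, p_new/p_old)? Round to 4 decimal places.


Ratio = p_new / p_old = 0.46 / 0.18 = 2.5556
Acceptance = min(1, 2.5556) = 1.0

1.0


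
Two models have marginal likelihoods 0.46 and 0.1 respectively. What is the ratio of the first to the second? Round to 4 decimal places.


Evidence ratio = 0.46 / 0.1
= 4.6

4.6


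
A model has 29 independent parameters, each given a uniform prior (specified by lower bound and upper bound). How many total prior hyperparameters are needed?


Each uniform prior needs 2 hyperparameters (lower bound and upper bound).
Total = 2 * 29 = 58

58


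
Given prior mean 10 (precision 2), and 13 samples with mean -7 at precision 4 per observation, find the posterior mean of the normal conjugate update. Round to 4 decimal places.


The posterior mean is a precision-weighted average of prior and data.
Post. prec. = 2 + 52 = 54
Post. mean = (20 + -364)/54 = -344/54 = -6.3704

-6.3704


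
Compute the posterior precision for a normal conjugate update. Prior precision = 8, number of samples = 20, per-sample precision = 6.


tau_post = tau_0 + n * tau
= 8 + 20 * 6 = 128

128


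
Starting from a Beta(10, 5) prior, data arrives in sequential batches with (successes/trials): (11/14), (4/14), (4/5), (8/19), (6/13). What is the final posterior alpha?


In sequential Bayesian updating, we sum all successes.
Total successes = 33
Final alpha = 10 + 33 = 43

43


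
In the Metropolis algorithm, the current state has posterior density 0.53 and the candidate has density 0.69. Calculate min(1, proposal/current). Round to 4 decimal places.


Ratio = 0.69/0.53 = 1.3019
Acceptance probability = min(1, 1.3019)
= 1.0

1.0


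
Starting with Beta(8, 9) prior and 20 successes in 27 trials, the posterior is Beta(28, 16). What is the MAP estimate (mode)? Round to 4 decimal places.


The mode of Beta(a, b) when a > 1 and b > 1 is (a-1)/(a+b-2)
= (28 - 1) / (28 + 16 - 2)
= 27 / 42
= 0.6429

0.6429


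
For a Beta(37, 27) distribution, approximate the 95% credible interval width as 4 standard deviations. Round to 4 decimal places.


Variance of Beta(a,b) = ab / ((a+b)^2 * (a+b+1))
= 37*27 / ((64)^2 * 65)
= 0.0038
SD = sqrt(0.0038) = 0.0613
Width = 4 * SD = 0.245

0.245


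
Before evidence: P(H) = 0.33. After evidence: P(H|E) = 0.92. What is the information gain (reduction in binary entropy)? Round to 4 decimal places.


Prior entropy = 0.9149
Posterior entropy = 0.4022
Information gain = 0.9149 - 0.4022 = 0.5127

0.5127


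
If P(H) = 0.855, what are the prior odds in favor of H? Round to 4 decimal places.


Prior odds = P(H) / (1 - P(H))
= 0.855 / 0.145
= 5.8966

5.8966


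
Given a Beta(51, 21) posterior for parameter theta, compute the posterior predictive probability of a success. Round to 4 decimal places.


For a Beta-Bernoulli model, the predictive probability is the mean:
P(success) = 51/(51+21) = 51/72 = 0.7083

0.7083


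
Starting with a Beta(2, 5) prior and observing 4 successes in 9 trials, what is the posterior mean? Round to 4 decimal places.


Posterior parameters: alpha = 2 + 4 = 6
beta = 5 + 5 = 10
Posterior mean = alpha / (alpha + beta) = 6 / 16
= 0.375

0.375


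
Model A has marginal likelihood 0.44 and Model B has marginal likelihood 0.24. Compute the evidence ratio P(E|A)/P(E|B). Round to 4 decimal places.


Evidence ratio = P(E|A) / P(E|B)
= 0.44 / 0.24
= 1.8333

1.8333


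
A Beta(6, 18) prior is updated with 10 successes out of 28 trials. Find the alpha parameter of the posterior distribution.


In the Beta-Binomial conjugate update:
alpha_post = alpha_prior + successes
= 6 + 10
= 16

16


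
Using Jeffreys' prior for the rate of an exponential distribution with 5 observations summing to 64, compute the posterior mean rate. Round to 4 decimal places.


Jeffreys' prior leads to posterior Gamma(5, 64).
Mean = 5/64 = 0.0781

0.0781


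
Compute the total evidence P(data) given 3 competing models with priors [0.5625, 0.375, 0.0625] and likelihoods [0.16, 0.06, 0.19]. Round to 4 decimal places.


Marginal likelihood = sum P(model_i) * P(data|model_i)
Model 1: 0.5625 * 0.16 = 0.09
Model 2: 0.375 * 0.06 = 0.0225
Model 3: 0.0625 * 0.19 = 0.0119
Total = 0.1244

0.1244


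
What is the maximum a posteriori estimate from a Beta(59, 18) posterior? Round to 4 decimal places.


The MAP estimate equals the mode of the distribution.
Mode of Beta(a,b) = (a-1)/(a+b-2)
= 58/75
= 0.7733

0.7733


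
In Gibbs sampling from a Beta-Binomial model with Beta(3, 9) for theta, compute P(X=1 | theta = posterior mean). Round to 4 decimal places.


Posterior mean = alpha/(alpha+beta) = 3/12 = 0.25
P(X=1|theta=mean) = theta = 0.25

0.25


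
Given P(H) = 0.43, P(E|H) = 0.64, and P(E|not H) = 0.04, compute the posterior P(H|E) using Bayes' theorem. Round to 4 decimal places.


By Bayes' theorem: P(H|E) = P(E|H)*P(H) / P(E)
P(E) = P(E|H)*P(H) + P(E|not H)*P(not H)
P(E) = 0.64*0.43 + 0.04*0.57 = 0.298
P(H|E) = 0.64*0.43 / 0.298 = 0.9235

0.9235


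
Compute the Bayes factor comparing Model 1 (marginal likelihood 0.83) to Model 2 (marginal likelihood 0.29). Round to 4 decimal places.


BF12 = marginal likelihood of M1 / marginal likelihood of M2
= 0.83/0.29
= 2.8621

2.8621


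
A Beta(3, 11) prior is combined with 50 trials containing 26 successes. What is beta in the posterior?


In conjugate updating:
beta_posterior = beta_prior + (n - k)
= 11 + (50 - 26)
= 11 + 24 = 35

35


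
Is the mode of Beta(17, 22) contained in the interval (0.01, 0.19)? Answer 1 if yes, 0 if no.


Mode = (a-1)/(a+b-2) = 16/37 = 0.4324
Interval: (0.01, 0.19)
Contains mode? 0

0


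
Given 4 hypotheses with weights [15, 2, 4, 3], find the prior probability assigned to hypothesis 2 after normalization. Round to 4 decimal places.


To normalize, divide each weight by the sum of all weights.
Sum = 24
Prior(H2) = 2/24 = 0.0833

0.0833


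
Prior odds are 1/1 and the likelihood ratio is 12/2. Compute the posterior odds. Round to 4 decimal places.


Posterior odds = prior odds * likelihood ratio
= (1/1) * (12/2)
= 12 / 2
= 6.0

6.0


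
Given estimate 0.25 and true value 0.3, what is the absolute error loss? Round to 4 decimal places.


Absolute error = |estimate - true|
= |-0.05| = 0.05

0.05


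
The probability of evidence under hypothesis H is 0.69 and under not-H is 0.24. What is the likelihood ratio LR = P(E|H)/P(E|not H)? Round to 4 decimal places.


LR = 0.69 / 0.24
= 2.875

2.875


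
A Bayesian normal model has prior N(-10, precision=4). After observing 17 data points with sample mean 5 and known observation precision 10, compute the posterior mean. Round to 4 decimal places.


Posterior mean = (prior_precision * prior_mean + n * data_precision * data_mean) / (prior_precision + n * data_precision)
Numerator = 4*-10 + 17*10*5 = 810
Denominator = 4 + 17*10 = 174
Posterior mean = 4.6552

4.6552


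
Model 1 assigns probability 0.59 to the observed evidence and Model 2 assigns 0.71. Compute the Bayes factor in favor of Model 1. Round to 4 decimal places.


BF = P(data|M1) / P(data|M2)
= 0.59 / 0.71 = 0.831

0.831


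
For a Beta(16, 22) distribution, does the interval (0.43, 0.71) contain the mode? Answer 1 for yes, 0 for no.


Mode of Beta(a,b) = (a-1)/(a+b-2)
= (16-1)/(16+22-2) = 0.4167
Check: 0.43 <= 0.4167 <= 0.71?
Result: 0

0


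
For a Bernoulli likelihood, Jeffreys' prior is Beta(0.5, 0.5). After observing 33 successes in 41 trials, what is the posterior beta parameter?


Jeffreys' prior for Bernoulli is Beta(0.5, 0.5).
Posterior is Beta(0.5 + k, 0.5 + n - k).
Posterior beta = 0.5 + (n - k) = 0.5 + 8 = 8.5

8.5


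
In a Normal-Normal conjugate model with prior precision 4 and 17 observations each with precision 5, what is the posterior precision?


Posterior precision = prior precision + n * observation precision
= 4 + 17 * 5
= 4 + 85 = 89

89


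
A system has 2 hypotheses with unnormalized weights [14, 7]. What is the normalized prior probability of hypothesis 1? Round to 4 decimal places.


The normalized prior is the weight divided by the total.
Total weight = 21
P(H1) = 14 / 21 = 0.6667

0.6667


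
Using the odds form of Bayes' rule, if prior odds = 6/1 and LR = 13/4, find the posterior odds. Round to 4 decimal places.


Bayes' rule in odds form: posterior odds = prior odds * LR
= (6 * 13) / (1 * 4)
= 78/4 = 19.5

19.5


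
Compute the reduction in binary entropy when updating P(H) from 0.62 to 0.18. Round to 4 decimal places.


H_before = -p*log2(p) - (1-p)*log2(1-p) for p=0.62: 0.958
H_after for p=0.18: 0.6801
Reduction = 0.958 - 0.6801 = 0.278

0.278


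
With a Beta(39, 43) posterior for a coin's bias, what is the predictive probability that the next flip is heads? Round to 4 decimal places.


The predictive probability equals the posterior mean.
P(next = heads) = alpha / (alpha + beta)
= 39 / 82 = 0.4756

0.4756


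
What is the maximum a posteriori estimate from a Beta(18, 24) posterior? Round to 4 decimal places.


The MAP estimate equals the mode of the distribution.
Mode of Beta(a,b) = (a-1)/(a+b-2)
= 17/40
= 0.425

0.425


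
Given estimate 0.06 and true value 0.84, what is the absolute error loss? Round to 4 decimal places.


Absolute error = |estimate - true|
= |-0.78| = 0.78

0.78


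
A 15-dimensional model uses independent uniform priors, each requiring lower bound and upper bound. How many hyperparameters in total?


Per parameter: 2 (lower bound and upper bound).
Total = 15 * 2 = 30

30


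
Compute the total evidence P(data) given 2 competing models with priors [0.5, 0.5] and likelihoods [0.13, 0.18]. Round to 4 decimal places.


Marginal likelihood = sum P(model_i) * P(data|model_i)
Model 1: 0.5 * 0.13 = 0.065
Model 2: 0.5 * 0.18 = 0.09
Total = 0.155

0.155


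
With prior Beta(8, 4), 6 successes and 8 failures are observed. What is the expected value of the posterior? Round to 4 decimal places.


Posterior = Beta(14, 12)
E[theta] = alpha/(alpha+beta)
= 14/26 = 0.5385

0.5385


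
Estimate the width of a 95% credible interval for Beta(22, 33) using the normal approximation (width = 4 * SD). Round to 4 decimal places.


For Beta(a,b): Var = ab/((a+b)^2(a+b+1))
Var = 0.0043, SD = 0.0655
Approximate 95% CI width = 4 * 0.0655 = 0.2619

0.2619


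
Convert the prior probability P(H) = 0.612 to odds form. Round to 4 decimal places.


P(not H) = 1 - 0.612 = 0.388
Odds = 0.612 / 0.388 = 1.5773

1.5773


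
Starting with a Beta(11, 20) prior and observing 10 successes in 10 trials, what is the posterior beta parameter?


Posterior beta = prior beta + failures
Failures = 10 - 10 = 0
beta_post = 20 + 0 = 20

20


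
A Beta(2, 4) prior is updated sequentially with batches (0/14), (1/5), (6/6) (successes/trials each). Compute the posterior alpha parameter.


Sequential conjugate updating is equivalent to a single batch update.
Total successes across all batches = 7
alpha_posterior = alpha_prior + total_successes = 2 + 7
= 9

9


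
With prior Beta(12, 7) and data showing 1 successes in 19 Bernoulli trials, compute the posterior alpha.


Conjugate update: alpha_posterior = alpha_prior + k
= 12 + 1 = 13

13


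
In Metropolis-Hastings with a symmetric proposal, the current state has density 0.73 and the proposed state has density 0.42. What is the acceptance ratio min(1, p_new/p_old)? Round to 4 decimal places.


Ratio = p_new / p_old = 0.42 / 0.73 = 0.5753
Acceptance = min(1, 0.5753) = 0.5753

0.5753


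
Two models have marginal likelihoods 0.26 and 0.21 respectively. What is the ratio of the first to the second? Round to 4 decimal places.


Evidence ratio = 0.26 / 0.21
= 1.2381

1.2381


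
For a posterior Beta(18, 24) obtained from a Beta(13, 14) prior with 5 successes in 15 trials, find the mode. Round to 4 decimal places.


Mode = (alpha - 1) / (alpha + beta - 2)
= 17 / 40
= 0.425

0.425


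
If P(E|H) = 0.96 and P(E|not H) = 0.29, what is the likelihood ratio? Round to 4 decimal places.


Likelihood ratio = P(E|H) / P(E|not H)
= 0.96 / 0.29
= 3.3103

3.3103


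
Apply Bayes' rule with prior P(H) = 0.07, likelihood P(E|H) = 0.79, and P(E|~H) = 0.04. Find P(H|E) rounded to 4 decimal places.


Step 1: Compute marginal P(E) = P(E|H)P(H) + P(E|~H)P(~H)
= 0.79*0.07 + 0.04*0.93 = 0.0925
Step 2: P(H|E) = P(E|H)P(H)/P(E) = 0.0553/0.0925
= 0.5978

0.5978


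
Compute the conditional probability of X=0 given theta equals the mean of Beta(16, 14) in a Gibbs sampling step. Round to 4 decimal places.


Mean of Beta(16, 14) = 0.5333
P(X=0 | theta=0.5333) = 0.4667

0.4667


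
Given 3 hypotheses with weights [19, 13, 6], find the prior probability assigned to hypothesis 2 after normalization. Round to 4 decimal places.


To normalize, divide each weight by the sum of all weights.
Sum = 38
Prior(H2) = 13/38 = 0.3421

0.3421


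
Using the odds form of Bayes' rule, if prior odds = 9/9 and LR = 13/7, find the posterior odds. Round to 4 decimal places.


Bayes' rule in odds form: posterior odds = prior odds * LR
= (9 * 13) / (9 * 7)
= 117/63 = 1.8571

1.8571


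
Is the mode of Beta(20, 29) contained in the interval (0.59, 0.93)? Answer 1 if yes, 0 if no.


Mode = (a-1)/(a+b-2) = 19/47 = 0.4043
Interval: (0.59, 0.93)
Contains mode? 0

0


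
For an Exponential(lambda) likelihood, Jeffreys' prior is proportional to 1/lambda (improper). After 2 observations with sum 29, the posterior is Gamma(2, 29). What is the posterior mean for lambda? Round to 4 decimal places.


Posterior = Gamma(n, sum_x) = Gamma(2, 29)
Posterior mean = shape/rate = 2/29
= 0.069

0.069


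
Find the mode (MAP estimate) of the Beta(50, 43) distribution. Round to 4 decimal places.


For Beta(a,b) with a,b > 1:
Mode = (a-1)/(a+b-2) = (50-1)/(93-2)
= 49/91 = 0.5385

0.5385


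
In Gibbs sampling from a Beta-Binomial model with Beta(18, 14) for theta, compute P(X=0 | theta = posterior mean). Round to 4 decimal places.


Posterior mean = alpha/(alpha+beta) = 18/32 = 0.5625
P(X=0|theta=mean) = 1 - theta = 0.4375

0.4375


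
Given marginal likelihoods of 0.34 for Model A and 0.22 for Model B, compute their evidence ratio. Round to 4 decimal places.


Ratio = ML(A) / ML(B) = 0.34/0.22
= 1.5455

1.5455


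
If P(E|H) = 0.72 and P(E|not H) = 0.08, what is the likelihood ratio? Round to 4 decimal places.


Likelihood ratio = P(E|H) / P(E|not H)
= 0.72 / 0.08
= 9.0

9.0


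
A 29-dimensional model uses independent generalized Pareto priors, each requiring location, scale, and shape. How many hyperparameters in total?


Per parameter: 3 (location, scale, and shape).
Total = 29 * 3 = 87

87


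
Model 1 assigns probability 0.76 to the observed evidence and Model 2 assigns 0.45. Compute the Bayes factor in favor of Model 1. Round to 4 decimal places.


BF = P(data|M1) / P(data|M2)
= 0.76 / 0.45 = 1.6889

1.6889


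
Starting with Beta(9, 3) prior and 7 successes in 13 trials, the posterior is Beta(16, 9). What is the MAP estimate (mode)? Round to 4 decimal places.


The mode of Beta(a, b) when a > 1 and b > 1 is (a-1)/(a+b-2)
= (16 - 1) / (16 + 9 - 2)
= 15 / 23
= 0.6522

0.6522


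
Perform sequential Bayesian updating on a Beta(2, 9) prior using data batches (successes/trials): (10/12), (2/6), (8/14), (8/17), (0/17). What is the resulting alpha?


Accumulate successes: 28
Posterior alpha = prior alpha + sum of successes
= 2 + 28 = 30

30


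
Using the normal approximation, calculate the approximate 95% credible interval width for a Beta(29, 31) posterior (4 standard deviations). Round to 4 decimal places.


Var(Beta) = 29*31/(60^2 * 61) = 0.0041
SD = 0.064
Width ~ 4*SD = 0.2559

0.2559


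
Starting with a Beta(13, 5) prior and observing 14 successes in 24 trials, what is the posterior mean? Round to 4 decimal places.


Posterior parameters: alpha = 13 + 14 = 27
beta = 5 + 10 = 15
Posterior mean = alpha / (alpha + beta) = 27 / 42
= 0.6429

0.6429


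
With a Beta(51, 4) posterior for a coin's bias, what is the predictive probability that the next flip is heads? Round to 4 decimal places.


The predictive probability equals the posterior mean.
P(next = heads) = alpha / (alpha + beta)
= 51 / 55 = 0.9273

0.9273


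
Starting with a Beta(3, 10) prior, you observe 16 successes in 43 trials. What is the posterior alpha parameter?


For a Beta-Binomial conjugate model:
Posterior alpha = prior alpha + number of successes
= 3 + 16 = 19

19


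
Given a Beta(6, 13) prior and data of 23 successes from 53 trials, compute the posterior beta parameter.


Number of failures = 53 - 23 = 30
Posterior beta = 13 + 30 = 43

43


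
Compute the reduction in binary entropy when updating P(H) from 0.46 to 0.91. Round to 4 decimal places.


H_before = -p*log2(p) - (1-p)*log2(1-p) for p=0.46: 0.9954
H_after for p=0.91: 0.4365
Reduction = 0.9954 - 0.4365 = 0.5589

0.5589


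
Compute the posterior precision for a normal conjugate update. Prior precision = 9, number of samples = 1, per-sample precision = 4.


tau_post = tau_0 + n * tau
= 9 + 1 * 4 = 13

13


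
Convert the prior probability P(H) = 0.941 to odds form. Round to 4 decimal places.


P(not H) = 1 - 0.941 = 0.059
Odds = 0.941 / 0.059 = 15.9492

15.9492


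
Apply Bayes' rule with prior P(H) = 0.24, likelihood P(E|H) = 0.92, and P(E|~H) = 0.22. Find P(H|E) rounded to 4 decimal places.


Step 1: Compute marginal P(E) = P(E|H)P(H) + P(E|~H)P(~H)
= 0.92*0.24 + 0.22*0.76 = 0.388
Step 2: P(H|E) = P(E|H)P(H)/P(E) = 0.2208/0.388
= 0.5691

0.5691


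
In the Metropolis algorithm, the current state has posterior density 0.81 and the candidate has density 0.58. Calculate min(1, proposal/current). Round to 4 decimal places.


Ratio = 0.58/0.81 = 0.716
Acceptance probability = min(1, 0.716)
= 0.716

0.716


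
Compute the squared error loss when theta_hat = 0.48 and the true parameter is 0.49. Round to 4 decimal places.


L = (theta_hat - theta_true)^2
= (0.48 - 0.49)^2
= -0.01^2 = 0.0001

0.0001


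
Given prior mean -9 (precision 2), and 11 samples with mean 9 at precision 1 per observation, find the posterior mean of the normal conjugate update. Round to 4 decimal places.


The posterior mean is a precision-weighted average of prior and data.
Post. prec. = 2 + 11 = 13
Post. mean = (-18 + 99)/13 = 81/13 = 6.2308

6.2308


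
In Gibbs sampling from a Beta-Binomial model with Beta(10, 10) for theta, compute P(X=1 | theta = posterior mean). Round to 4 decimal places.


Posterior mean = alpha/(alpha+beta) = 10/20 = 0.5
P(X=1|theta=mean) = theta = 0.5

0.5


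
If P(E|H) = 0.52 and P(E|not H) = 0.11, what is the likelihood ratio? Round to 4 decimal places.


Likelihood ratio = P(E|H) / P(E|not H)
= 0.52 / 0.11
= 4.7273

4.7273


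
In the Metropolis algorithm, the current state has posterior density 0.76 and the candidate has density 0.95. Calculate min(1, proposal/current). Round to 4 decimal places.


Ratio = 0.95/0.76 = 1.25
Acceptance probability = min(1, 1.25)
= 1.0

1.0


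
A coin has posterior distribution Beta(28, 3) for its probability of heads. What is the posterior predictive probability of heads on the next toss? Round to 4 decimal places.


Posterior predictive = E[theta] = alpha/(alpha+beta)
= 28/31
= 0.9032

0.9032


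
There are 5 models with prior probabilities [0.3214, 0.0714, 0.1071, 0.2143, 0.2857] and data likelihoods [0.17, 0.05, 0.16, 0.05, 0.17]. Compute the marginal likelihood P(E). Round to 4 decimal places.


P(E) = sum over models of P(M_i) * P(E|M_i)
= 0.3214*0.17 + 0.0714*0.05 + 0.1071*0.16 + 0.2143*0.05 + 0.2857*0.17
= 0.1346

0.1346


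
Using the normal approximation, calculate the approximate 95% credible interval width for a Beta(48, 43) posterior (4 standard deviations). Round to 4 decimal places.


Var(Beta) = 48*43/(91^2 * 92) = 0.0027
SD = 0.052
Width ~ 4*SD = 0.2082

0.2082


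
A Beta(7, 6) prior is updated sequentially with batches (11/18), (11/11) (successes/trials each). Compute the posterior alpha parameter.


Sequential conjugate updating is equivalent to a single batch update.
Total successes across all batches = 22
alpha_posterior = alpha_prior + total_successes = 7 + 22
= 29

29


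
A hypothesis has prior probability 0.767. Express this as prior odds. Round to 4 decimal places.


Odds = P(H) / P(not H) = 0.767 / 0.233
= 3.2918

3.2918


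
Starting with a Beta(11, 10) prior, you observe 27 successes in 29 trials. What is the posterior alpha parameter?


For a Beta-Binomial conjugate model:
Posterior alpha = prior alpha + number of successes
= 11 + 27 = 38

38


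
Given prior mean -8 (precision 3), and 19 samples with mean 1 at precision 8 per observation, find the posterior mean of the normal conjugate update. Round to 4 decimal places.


The posterior mean is a precision-weighted average of prior and data.
Post. prec. = 3 + 152 = 155
Post. mean = (-24 + 152)/155 = 128/155 = 0.8258

0.8258


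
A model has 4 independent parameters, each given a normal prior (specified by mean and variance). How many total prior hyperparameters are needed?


Each normal prior needs 2 hyperparameters (mean and variance).
Total = 2 * 4 = 8

8


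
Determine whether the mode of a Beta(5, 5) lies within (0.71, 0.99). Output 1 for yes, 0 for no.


First find the mode: (a-1)/(a+b-2) = 0.5
Is 0.5 in (0.71, 0.99)? 0

0


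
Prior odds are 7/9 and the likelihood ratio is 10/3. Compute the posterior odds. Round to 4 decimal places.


Posterior odds = prior odds * likelihood ratio
= (7/9) * (10/3)
= 70 / 27
= 2.5926

2.5926


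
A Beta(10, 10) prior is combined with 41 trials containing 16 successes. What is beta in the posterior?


In conjugate updating:
beta_posterior = beta_prior + (n - k)
= 10 + (41 - 16)
= 10 + 25 = 35

35


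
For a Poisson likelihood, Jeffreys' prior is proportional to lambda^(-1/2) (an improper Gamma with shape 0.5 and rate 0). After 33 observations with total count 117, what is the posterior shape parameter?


Jeffreys' prior for Poisson is proportional to lambda^(-1/2).
Posterior is Gamma(0.5 + S, 0 + n) = Gamma(0.5 + 117, 33).
Posterior shape = 0.5 + S = 0.5 + 117 = 117.5

117.5


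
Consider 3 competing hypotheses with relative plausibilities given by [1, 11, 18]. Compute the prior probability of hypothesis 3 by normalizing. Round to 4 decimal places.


Sum of weights = 1 + 11 + 18 = 30
Normalized prior for H3 = 18 / 30
= 0.6

0.6


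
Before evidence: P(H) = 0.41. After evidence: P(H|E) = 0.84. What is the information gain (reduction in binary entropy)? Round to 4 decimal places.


Prior entropy = 0.9765
Posterior entropy = 0.6343
Information gain = 0.9765 - 0.6343 = 0.3422

0.3422


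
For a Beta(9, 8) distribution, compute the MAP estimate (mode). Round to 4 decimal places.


MAP = mode = (a-1)/(a+b-2)
= (9-1)/(9+8-2)
= 8/15 = 0.5333

0.5333


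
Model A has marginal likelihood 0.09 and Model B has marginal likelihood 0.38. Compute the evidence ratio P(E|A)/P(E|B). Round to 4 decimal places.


Evidence ratio = P(E|A) / P(E|B)
= 0.09 / 0.38
= 0.2368

0.2368


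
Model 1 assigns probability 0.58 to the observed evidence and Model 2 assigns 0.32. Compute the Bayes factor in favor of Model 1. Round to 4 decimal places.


BF = P(data|M1) / P(data|M2)
= 0.58 / 0.32 = 1.8125

1.8125


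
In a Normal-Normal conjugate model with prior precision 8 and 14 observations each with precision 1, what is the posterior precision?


Posterior precision = prior precision + n * observation precision
= 8 + 14 * 1
= 8 + 14 = 22

22


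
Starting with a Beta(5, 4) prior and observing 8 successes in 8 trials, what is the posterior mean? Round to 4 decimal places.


Posterior parameters: alpha = 5 + 8 = 13
beta = 4 + 0 = 4
Posterior mean = alpha / (alpha + beta) = 13 / 17
= 0.7647

0.7647


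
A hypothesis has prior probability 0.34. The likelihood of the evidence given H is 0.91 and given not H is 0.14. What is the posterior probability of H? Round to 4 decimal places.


Using Bayes' theorem:
P(E) = 0.34 * 0.91 + 0.66 * 0.14
P(E) = 0.4018
P(H|E) = (0.34 * 0.91) / 0.4018 = 0.77

0.77


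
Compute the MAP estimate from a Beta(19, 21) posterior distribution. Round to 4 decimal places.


MAP = mode of Beta distribution
= (alpha - 1)/(alpha + beta - 2)
= (19-1)/(19+21-2)
= 18/38 = 0.4737

0.4737


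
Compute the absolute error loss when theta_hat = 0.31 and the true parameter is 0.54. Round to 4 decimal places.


L = |theta_hat - theta_true|
= |0.31 - 0.54| = 0.23

0.23


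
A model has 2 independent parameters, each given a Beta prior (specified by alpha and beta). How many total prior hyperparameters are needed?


Each Beta prior needs 2 hyperparameters (alpha and beta).
Total = 2 * 2 = 4

4


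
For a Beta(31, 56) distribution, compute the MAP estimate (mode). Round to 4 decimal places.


MAP = mode = (a-1)/(a+b-2)
= (31-1)/(31+56-2)
= 30/85 = 0.3529

0.3529


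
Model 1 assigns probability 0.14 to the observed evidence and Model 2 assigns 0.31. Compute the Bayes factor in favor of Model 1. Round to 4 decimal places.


BF = P(data|M1) / P(data|M2)
= 0.14 / 0.31 = 0.4516

0.4516
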